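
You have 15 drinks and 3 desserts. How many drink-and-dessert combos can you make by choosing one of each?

By the multiplication principle: 15 x 3.

Final answer: 45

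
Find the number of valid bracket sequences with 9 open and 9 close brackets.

This is a standard Catalan-number count: the answer is C_n. Here n = 9 (pairs).
C_n = (2n)!/(n!(n+1)!), so C_{9} = 18!/(9! x 10!) = C(18,9)/10 = 48620/10.

Final answer: C_{9} = 4862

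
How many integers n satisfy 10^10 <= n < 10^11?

These are the integers in [10^10, 10^11), so the count is 10^11 - 10^10 = 9 x 10^10.

Final answer: 90000000000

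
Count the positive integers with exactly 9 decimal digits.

These are the integers in [10^8, 10^9), so the count is 10^9 - 10^8 = 9 x 10^8.

Final answer: 900000000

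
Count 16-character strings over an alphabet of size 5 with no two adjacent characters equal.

First character: 5 choices. Each subsequent: 4 choices (must differ from the previous one).
Total: 5 x 4^15.

Final answer: 5 x 4^{15} = 5368709120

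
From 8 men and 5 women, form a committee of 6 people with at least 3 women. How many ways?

Sum over valid woman counts:
C(5,3)C(8,3) = 560
C(5,4)C(8,2) = 140
C(5,5)C(8,1) = 8
Total: 560 + 140 + 8.

Final answer: 708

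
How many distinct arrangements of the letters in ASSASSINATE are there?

Letters (A:3, E:1, I:1, N:1, S:4, T:1). Total letters: 11.
Permutations = 11!/(4! x 3!).

Final answer: 277200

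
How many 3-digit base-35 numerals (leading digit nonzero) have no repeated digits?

The leading digit has 34 choices (anything but zero); the next has 34 (anything but the first), then 33, and so on, one fewer each time.
Total: 34 x 34 x 33.

Final answer: 38148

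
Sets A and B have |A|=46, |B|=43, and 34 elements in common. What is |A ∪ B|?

|A union B| = |A| + |B| - |A intersect B| = 46 + 43 - 34.

Final answer: 55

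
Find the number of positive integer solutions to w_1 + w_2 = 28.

Substitute w'_i = w_i - 1 (so w'_i >= 0). Then sum w'_i = 28 - 2 = 26.
Stars and bars: C(26+2-1, 2-1) = C(27,1).

Final answer: C(27,1) = 27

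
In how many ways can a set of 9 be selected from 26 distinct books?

C(26,9) = 26!/(9! x 17!).

Final answer: \binom{26}{9} = 3124550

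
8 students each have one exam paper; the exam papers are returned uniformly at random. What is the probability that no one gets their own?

Use the recurrence D(n) = (n-1)(D(n-1) + D(n-2)) with D(0)=1, D(1)=0.
Building up: D(2)=1, D(3)=2, D(4)=9, D(5)=44, D(6)=265, D(7)=1854, D(8)=14833.
Total arrangements: 8! = 40320.
Probability = D(8)/8! = 2119/5760.

Final answer: D(8)/8! = 14833/40320 = 0.367882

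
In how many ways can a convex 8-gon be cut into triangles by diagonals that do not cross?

The structures are counted by the Catalan number C_n. Here n = 8 - 2 = 6.
C_n = C(2n,n)/(n+1), so C_{6} = C(12,6)/7 = 924/7.

Final answer: C_{6} = 132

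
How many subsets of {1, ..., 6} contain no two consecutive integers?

Condition on whether n belongs to the subset: if not, any valid subset of {1, ..., n-1} works (a(n-1)); if so, n-1 is excluded and the rest is a valid subset of {1, ..., n-2} (a(n-2)). Hence a(n) = a(n-1) + a(n-2), a(1)=2, a(2)=3.
Iterating the recurrence: a(1)=2, a(2)=3, a(3)=5, a(4)=8, a(5)=13, a(6)=21.

Final answer: 21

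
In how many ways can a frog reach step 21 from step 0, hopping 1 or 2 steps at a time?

Condition on the final move: it is a 1-step (f(n-1) ways to get there) or a 2-step (f(n-2) ways), so f(n) = f(n-1) + f(n-2), with f(1)=1, f(2)=2.
Building up term by term: f(1)=1, f(2)=2, f(3)=3, f(4)=5, f(5)=8, f(6)=13, f(7)=21, f(8)=34, f(9)=55, f(10)=89, f(11)=144, f(12)=233, f(13)=377, f(14)=610, f(15)=987, f(16)=1597, f(17)=2584, f(18)=4181, f(19)=6765, f(20)=10946, f(21)=17711.

Final answer: 17711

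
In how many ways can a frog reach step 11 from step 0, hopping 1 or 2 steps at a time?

Let f(n) count the ways. The last step is size 1 or 2, so f(n) = f(n-1) + f(n-2) with f(1)=1, f(2)=2.
Computing successive values: f(1)=1, f(2)=2, f(3)=3, f(4)=5, f(5)=8, f(6)=13, f(7)=21, f(8)=34, f(9)=55, f(10)=89, f(11)=144.

Final answer: 144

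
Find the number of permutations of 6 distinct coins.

The number of ways to arrange 6 distinct objects is 6!.

Final answer: 6! = 720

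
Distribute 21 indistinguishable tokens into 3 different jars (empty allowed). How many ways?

Stars and bars: C(n+k-1, k-1) = C(23,2).

Final answer: C(23,2) = 253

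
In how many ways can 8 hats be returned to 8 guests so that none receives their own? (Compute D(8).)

Derangements satisfy D(n) = (n-1)(D(n-1) + D(n-2)), starting from D(0)=1, D(1)=0.
D(2) = 1 x (0 + 1) = 1
D(3) = 2 x (1 + 0) = 2
D(4) = 3 x (2 + 1) = 9
D(5) = 4 x (9 + 2) = 44
D(6) = 5 x (44 + 9) = 265
D(7) = 6 x (265 + 44) = 1854
D(8) = 7 x (D(7) + D(6)) = 7 x (1854 + 265)

Final answer: D(8) = 14833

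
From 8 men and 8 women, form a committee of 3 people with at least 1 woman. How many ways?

Sum over valid woman counts:
C(8,1)C(8,2) = 224
C(8,2)C(8,1) = 224
C(8,3)C(8,0) = 56
Total: 224 + 224 + 56.

Final answer: 504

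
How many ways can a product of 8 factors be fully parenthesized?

The structures are counted by the Catalan number C_n. Here n = 8 - 1 = 7.
C_n = C(2n,n) - C(2n,n+1), so C_{7} = C(14,7) - C(14,8) = 3432 - 3003.

Final answer: C_{7} = 429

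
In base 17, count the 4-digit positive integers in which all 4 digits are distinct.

First digit: 16 (nonzero). Second: 16 (not first). Third: 15, etc.
Total: 16 x 16 x 15 x 14.

Final answer: 53760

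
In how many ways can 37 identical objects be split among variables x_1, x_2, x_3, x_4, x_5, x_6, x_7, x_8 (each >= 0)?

Stars and bars with 37 stars and 7 bars:
C(37+8-1, 8-1) = C(44,7).

Final answer: C(44,7) = 38320568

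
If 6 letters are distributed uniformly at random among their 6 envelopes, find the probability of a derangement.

D(n) = (n-1)(D(n-1) + D(n-2)), D(0)=1, D(1)=0.
Building up: D(2)=1, D(3)=2, D(4)=9, D(5)=44, D(6)=265.
Total arrangements: 6! = 720.
Probability = D(6)/6! = 53/144.

Final answer: D(6)/6! = 265/720 = 0.368056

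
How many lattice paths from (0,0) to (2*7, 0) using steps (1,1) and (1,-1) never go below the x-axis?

Total monotonic paths to (7,7): C(14,7) = 3432.
By the reflection principle, paths that go above the diagonal number C(14,8) = 3003.
Valid Dyck paths: 3432 - 3003.
(Equivalently, C_{7} = C(14,7)/8 = 3432/8.)

Final answer: C_{7} = 429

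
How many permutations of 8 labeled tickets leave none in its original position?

Derangements satisfy D(n) = (n-1)(D(n-1) + D(n-2)), starting from D(0)=1, D(1)=0.
D(2) = 1 x (0 + 1) = 1
D(3) = 2 x (1 + 0) = 2
D(4) = 3 x (2 + 1) = 9
D(5) = 4 x (9 + 2) = 44
D(6) = 5 x (44 + 9) = 265
D(7) = 6 x (265 + 44) = 1854
D(8) = 7 x (D(7) + D(6)) = 7 x (1854 + 265)

Final answer: D(8) = 14833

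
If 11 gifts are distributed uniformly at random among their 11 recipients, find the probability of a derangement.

Derangements satisfy D(n) = (n-1)(D(n-1) + D(n-2)), starting from D(0)=1, D(1)=0.
Building up: D(2)=1, D(3)=2, D(4)=9, D(5)=44, D(6)=265, D(7)=1854, D(8)=14833, D(9)=133496, D(10)=1334961, D(11)=14684570.
Total arrangements: 11! = 39916800.
Probability = D(11)/11! = 1468457/3991680.

Final answer: D(11)/11! = 14684570/39916800 = 0.367879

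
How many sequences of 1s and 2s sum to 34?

Let f(n) count the ways. The last step is size 1 or 2, so f(n) = f(n-1) + f(n-2) with f(1)=1, f(2)=2.
Iterating the recurrence: f(1)=1, f(2)=2, f(3)=3, f(4)=5, f(5)=8, f(6)=13, f(7)=21, f(8)=34, f(9)=55, f(10)=89, f(11)=144, f(12)=233, f(13)=377, f(14)=610, f(15)=987, f(16)=1597, f(17)=2584, f(18)=4181, f(19)=6765, f(20)=10946, f(21)=17711, f(22)=28657, f(23)=46368, f(24)=75025, f(25)=121393, f(26)=196418, f(27)=317811, f(28)=514229, f(29)=832040, f(30)=1346269, f(31)=2178309, f(32)=3524578, f(33)=5702887, f(34)=9227465.

Final answer: 9227465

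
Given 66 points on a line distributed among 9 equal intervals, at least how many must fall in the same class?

By pigeonhole with 66 objects and 9 categories: ceiling(66/9).

Final answer: 8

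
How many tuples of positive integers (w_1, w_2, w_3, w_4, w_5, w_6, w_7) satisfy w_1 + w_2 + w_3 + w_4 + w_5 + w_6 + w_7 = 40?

Substitute w'_i = w_i - 1 (so w'_i >= 0). Then sum w'_i = 40 - 7 = 33.
Stars and bars: C(33+7-1, 7-1) = C(39,6).

Final answer: C(39,6) = 3262623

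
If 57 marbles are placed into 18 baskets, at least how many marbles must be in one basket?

By the pigeonhole principle: ceiling(57/18).

Final answer: 4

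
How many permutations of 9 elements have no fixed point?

Use the recurrence D(n) = (n-1)(D(n-1) + D(n-2)) with D(0)=1, D(1)=0.
Building up: D(2)=1, D(3)=2, D(4)=9, D(5)=44, D(6)=265, D(7)=1854, D(8)=14833.
D(9) = 8 x (D(8) + D(7)) = 8 x (14833 + 1854).

Final answer: D(9) = 133496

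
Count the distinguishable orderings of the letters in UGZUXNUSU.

Letters (G:1, N:1, S:1, U:4, X:1, Z:1). Total letters: 9.
Permutations = 9!/(4!).

Final answer: 15120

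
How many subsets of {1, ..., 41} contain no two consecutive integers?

Condition on whether n belongs to the subset: if not, any valid subset of {1, ..., n-1} works (a(n-1)); if so, n-1 is excluded and the rest is a valid subset of {1, ..., n-2} (a(n-2)). Hence a(n) = a(n-1) + a(n-2), a(1)=2, a(2)=3.
Building up term by term: a(1)=2, a(2)=3, a(3)=5, a(4)=8, a(5)=13, a(6)=21, a(7)=34, a(8)=55, a(9)=89, a(10)=144, a(11)=233, a(12)=377, a(13)=610, a(14)=987, a(15)=1597, a(16)=2584, a(17)=4181, a(18)=6765, a(19)=10946, a(20)=17711, a(21)=28657, a(22)=46368, a(23)=75025, a(24)=121393, a(25)=196418, a(26)=317811, a(27)=514229, a(28)=832040, a(29)=1346269, a(30)=2178309, a(31)=3524578, a(32)=5702887, a(33)=9227465, a(34)=14930352, a(35)=24157817, a(36)=39088169, a(37)=63245986, a(38)=102334155, a(39)=165580141, a(40)=267914296, a(41)=433494437.

Final answer: 433494437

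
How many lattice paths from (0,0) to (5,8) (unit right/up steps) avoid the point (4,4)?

Total paths to (5,8): C(13,8) = 1287.
Paths through (4,4): C(8,4) x C(5,4) = 350.
Avoiding (4,4): 1287 - 350.

Final answer: 937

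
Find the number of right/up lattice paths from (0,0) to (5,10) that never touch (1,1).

Total paths to (5,10): C(15,10) = 3003.
Paths through (1,1): C(2,1) x C(13,9) = 1430.
Avoiding (1,1): 3003 - 1430.

Final answer: 1573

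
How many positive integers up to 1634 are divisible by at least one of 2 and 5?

Multiples of 2: 817. Multiples of 5: 326. Of both (lcm=10): 163.
By inclusion-exclusion: 817 + 326 - 163.

Final answer: 980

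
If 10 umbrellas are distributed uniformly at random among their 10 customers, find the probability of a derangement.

D(n) = (n-1)(D(n-1) + D(n-2)), D(0)=1, D(1)=0.
Building up: D(2)=1, D(3)=2, D(4)=9, D(5)=44, D(6)=265, D(7)=1854, D(8)=14833, D(9)=133496, D(10)=1334961.
Total arrangements: 10! = 3628800.
Probability = D(10)/10! = 16481/44800.

Final answer: D(10)/10! = 1334961/3628800 = 0.367879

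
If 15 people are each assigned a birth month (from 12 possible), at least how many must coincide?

There are 12 possible values for birth month. With 15 people and 12 categories, by pigeonhole: ceiling(15/12).

Final answer: 2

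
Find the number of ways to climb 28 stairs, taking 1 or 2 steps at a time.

Let f(n) be the number of climbs. Removing the last move (1 or 2 steps) gives f(n) = f(n-1) + f(n-2); base cases f(1)=1, f(2)=2.
Iterating the recurrence: f(1)=1, f(2)=2, f(3)=3, f(4)=5, f(5)=8, f(6)=13, f(7)=21, f(8)=34, f(9)=55, f(10)=89, f(11)=144, f(12)=233, f(13)=377, f(14)=610, f(15)=987, f(16)=1597, f(17)=2584, f(18)=4181, f(19)=6765, f(20)=10946, f(21)=17711, f(22)=28657, f(23)=46368, f(24)=75025, f(25)=121393, f(26)=196418, f(27)=317811, f(28)=514229.

Final answer: 514229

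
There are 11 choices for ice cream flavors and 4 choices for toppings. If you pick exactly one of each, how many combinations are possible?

By the multiplication principle: 11 x 4.

Final answer: 44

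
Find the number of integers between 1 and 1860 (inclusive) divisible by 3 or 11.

Multiples of 3: 620. Multiples of 11: 169. Of both (lcm=33): 56.
By inclusion-exclusion: 620 + 169 - 56.

Final answer: 733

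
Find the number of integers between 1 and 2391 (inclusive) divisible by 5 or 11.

Multiples of 5: 478. Multiples of 11: 217. Of both (lcm=55): 43.
By inclusion-exclusion: 478 + 217 - 43.

Final answer: 652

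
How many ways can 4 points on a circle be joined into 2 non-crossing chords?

This is a standard Catalan-number count: the answer is C_n. Here n = 4/2 = 2.
C_n = (2n)!/(n!(n+1)!), so C_{2} = 4!/(2! x 3!) = C(4,2)/3 = 6/3.

Final answer: C_{2} = 2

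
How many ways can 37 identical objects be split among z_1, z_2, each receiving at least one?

Substitute z'_i = z_i - 1 (so z'_i >= 0). Then sum z'_i = 37 - 2 = 35.
Stars and bars: C(35+2-1, 2-1) = C(36,1).

Final answer: C(36,1) = 36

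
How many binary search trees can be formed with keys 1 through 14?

The structures are counted by the Catalan number C_n. Here n = 14.
C_n = C(2n,n)/(n+1), so C_{14} = C(28,14)/15 = 40116600/15.

Final answer: C_{14} = 2674440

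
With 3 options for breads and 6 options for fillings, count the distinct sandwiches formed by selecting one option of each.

By the multiplication principle: 3 x 6.

Final answer: 18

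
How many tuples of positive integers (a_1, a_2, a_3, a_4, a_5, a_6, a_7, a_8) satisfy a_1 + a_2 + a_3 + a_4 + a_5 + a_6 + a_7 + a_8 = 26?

Substitute a'_i = a_i - 1 (so a'_i >= 0). Then sum a'_i = 26 - 8 = 18.
Stars and bars: C(18+8-1, 8-1) = C(25,7).

Final answer: C(25,7) = 480700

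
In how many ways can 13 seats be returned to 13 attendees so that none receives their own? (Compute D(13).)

Use the recurrence D(n) = (n-1)(D(n-1) + D(n-2)) with D(0)=1, D(1)=0.
D(2) = 1 x (0 + 1) = 1
D(3) = 2 x (1 + 0) = 2
D(4) = 3 x (2 + 1) = 9
D(5) = 4 x (9 + 2) = 44
D(6) = 5 x (44 + 9) = 265
D(7) = 6 x (265 + 44) = 1854
D(8) = 7 x (1854 + 265) = 14833
D(9) = 8 x (14833 + 1854) = 133496
D(10) = 9 x (133496 + 14833) = 1334961
D(11) = 10 x (1334961 + 133496) = 14684570
D(12) = 11 x (14684570 + 1334961) = 176214841
D(13) = 12 x (D(12) + D(11)) = 12 x (176214841 + 14684570)

Final answer: D(13) = 2290792932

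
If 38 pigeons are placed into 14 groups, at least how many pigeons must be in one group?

By the pigeonhole principle: ceiling(38/14).

Final answer: 3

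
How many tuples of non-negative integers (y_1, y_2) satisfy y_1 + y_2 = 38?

Stars and bars with 38 stars and 1 bars:
C(38+2-1, 2-1) = C(39,1).

Final answer: C(39,1) = 39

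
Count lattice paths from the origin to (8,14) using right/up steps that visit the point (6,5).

Paths (0,0)->(6,5): C(11,5) = 462.
Paths (6,5)->(8,14): C(11,9) = 55.
By multiplication principle: 462 x 55.

Final answer: 25410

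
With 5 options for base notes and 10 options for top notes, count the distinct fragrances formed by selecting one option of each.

By the multiplication principle: 5 x 10.

Final answer: 50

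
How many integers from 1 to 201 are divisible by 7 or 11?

Multiples of 7: 28. Multiples of 11: 18. Of both (lcm=77): 2.
By inclusion-exclusion: 28 + 18 - 2.

Final answer: 44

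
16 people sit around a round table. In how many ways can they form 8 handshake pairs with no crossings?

This is a standard Catalan-number count: the answer is C_n. Here n = 16/2 = 8.
Using C_0 = 1 and C_(k+1) = C_k x 2(2k+1)/(k+2), build up term by term: C_1=1, C_2=2, C_3=5, C_4=14, C_5=42, C_6=132, C_7=429, C_8=1430.

Final answer: C_{8} = 1430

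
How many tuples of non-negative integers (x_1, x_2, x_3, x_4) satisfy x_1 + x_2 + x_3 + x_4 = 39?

Stars and bars with 39 stars and 3 bars:
C(39+4-1, 4-1) = C(42,3).

Final answer: C(42,3) = 11480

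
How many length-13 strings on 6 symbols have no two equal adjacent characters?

Let g(n) count such strings. g(1) = 6, and each valid string of length n-1 extends in 5 ways (any symbol but the last), so g(n) = 5 g(n-1).
Total: g(13) = 6 x 5^12.

Final answer: 6 x 5^{12} = 1464843750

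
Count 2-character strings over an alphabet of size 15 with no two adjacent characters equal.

Let g(n) count such strings. g(1) = 15, and each valid string of length n-1 extends in 14 ways (any symbol but the last), so g(n) = 14 g(n-1).
Total: g(2) = 15 x 14^1.

Final answer: 15 x 14^{1} = 210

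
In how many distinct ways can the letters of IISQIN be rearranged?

Letters (I:3, N:1, Q:1, S:1). Total letters: 6.
Permutations = 6!/(3!).

Final answer: 120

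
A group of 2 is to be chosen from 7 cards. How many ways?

C(7,2) = 7!/(2! x (7-2)!).

Final answer: C(7,2) = 21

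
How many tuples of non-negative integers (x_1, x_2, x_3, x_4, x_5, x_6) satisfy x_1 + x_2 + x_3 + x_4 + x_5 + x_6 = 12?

Stars and bars with 12 stars and 5 bars:
C(12+6-1, 6-1) = C(17,5).

Final answer: C(17,5) = 6188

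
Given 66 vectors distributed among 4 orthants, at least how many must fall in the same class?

By pigeonhole with 66 objects and 4 categories: ceiling(66/4).

Final answer: 17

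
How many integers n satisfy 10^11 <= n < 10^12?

These are the integers in [10^11, 10^12), so the count is 10^12 - 10^11 = 9 x 10^11.

Final answer: 900000000000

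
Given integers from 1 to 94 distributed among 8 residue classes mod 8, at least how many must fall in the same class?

By pigeonhole with 94 objects and 8 categories: ceiling(94/8).

Final answer: 12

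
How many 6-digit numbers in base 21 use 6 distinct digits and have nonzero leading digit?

First digit: 20 (nonzero). Second: 20 (not first). Third: 19, etc.
Total: 20 x 20 x 19 x 18 x 17 x 16.

Final answer: 37209600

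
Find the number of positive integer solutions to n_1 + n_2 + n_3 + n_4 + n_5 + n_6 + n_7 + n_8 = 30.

Substitute n'_i = n_i - 1 (so n'_i >= 0). Then sum n'_i = 30 - 8 = 22.
Stars and bars: C(22+8-1, 8-1) = C(29,7).

Final answer: C(29,7) = 1560780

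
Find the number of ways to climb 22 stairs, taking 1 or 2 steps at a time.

Let f(n) count the ways. The last step is size 1 or 2, so f(n) = f(n-1) + f(n-2) with f(1)=1, f(2)=2.
Iterating the recurrence: f(1)=1, f(2)=2, f(3)=3, f(4)=5, f(5)=8, f(6)=13, f(7)=21, f(8)=34, f(9)=55, f(10)=89, f(11)=144, f(12)=233, f(13)=377, f(14)=610, f(15)=987, f(16)=1597, f(17)=2584, f(18)=4181, f(19)=6765, f(20)=10946, f(21)=17711, f(22)=28657.

Final answer: 28657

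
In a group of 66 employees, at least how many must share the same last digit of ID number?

There are 10 possible values for last digit of ID number. With 66 employees and 10 categories, by pigeonhole: ceiling(66/10).

Final answer: 7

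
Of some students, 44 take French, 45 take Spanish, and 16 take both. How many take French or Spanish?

|A union B| = |A| + |B| - |A intersect B| = 44 + 45 - 16.

Final answer: 73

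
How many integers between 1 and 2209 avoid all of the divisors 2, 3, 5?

|div by 2|=1104, |div by 3|=736, |div by 5|=441.
|div by 2&3|=368, |div by 2&5|=220, |div by 3&5|=147, |div by all|=73.
By inclusion-exclusion, divisible by at least one: 1104+736+441-368-220-147+73 = 1619.
Not divisible by any: 2209 - 1619.

Final answer: 590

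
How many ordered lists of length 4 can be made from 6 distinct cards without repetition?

P(6,4) = 6!/(6-4)! = 6!/2!.

Final answer: P(6,4) = 360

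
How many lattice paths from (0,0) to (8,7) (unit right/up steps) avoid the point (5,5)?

Total paths to (8,7): C(15,7) = 6435.
Paths through (5,5): C(10,5) x C(5,2) = 2520.
Avoiding (5,5): 6435 - 2520.

Final answer: 3915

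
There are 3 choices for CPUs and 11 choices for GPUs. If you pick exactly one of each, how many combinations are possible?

By the multiplication principle: 3 x 11.

Final answer: 33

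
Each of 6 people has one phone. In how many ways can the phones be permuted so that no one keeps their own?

Derangements satisfy D(n) = (n-1)(D(n-1) + D(n-2)), starting from D(0)=1, D(1)=0.
D(2) = 1 x (0 + 1) = 1
D(3) = 2 x (1 + 0) = 2
D(4) = 3 x (2 + 1) = 9
D(5) = 4 x (9 + 2) = 44
D(6) = 5 x (D(5) + D(4)) = 5 x (44 + 9)

Final answer: D(6) = 265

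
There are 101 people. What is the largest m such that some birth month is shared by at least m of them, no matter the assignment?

There are 12 possible values for birth month. With 101 people and 12 categories, by pigeonhole: ceiling(101/12).

Final answer: 9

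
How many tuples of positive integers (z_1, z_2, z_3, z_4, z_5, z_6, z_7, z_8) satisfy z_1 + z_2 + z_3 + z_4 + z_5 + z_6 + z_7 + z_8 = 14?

Substitute z'_i = z_i - 1 (so z'_i >= 0). Then sum z'_i = 14 - 8 = 6.
Stars and bars: C(6+8-1, 8-1) = C(13,7).

Final answer: C(13,7) = 1716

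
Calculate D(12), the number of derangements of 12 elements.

Derangements satisfy D(n) = (n-1)(D(n-1) + D(n-2)), starting from D(0)=1, D(1)=0.
D(2) = 1 x (0 + 1) = 1
D(3) = 2 x (1 + 0) = 2
D(4) = 3 x (2 + 1) = 9
D(5) = 4 x (9 + 2) = 44
D(6) = 5 x (44 + 9) = 265
D(7) = 6 x (265 + 44) = 1854
D(8) = 7 x (1854 + 265) = 14833
D(9) = 8 x (14833 + 1854) = 133496
D(10) = 9 x (133496 + 14833) = 1334961
D(11) = 10 x (1334961 + 133496) = 14684570
D(12) = 11 x (D(11) + D(10)) = 11 x (14684570 + 1334961)

Final answer: D(12) = 176214841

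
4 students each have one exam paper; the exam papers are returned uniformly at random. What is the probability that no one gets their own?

Use the recurrence D(n) = (n-1)(D(n-1) + D(n-2)) with D(0)=1, D(1)=0.
Building up: D(2)=1, D(3)=2, D(4)=9.
Total arrangements: 4! = 24.
Probability = D(4)/4! = 3/8.

Final answer: D(4)/4! = 9/24 = 0.375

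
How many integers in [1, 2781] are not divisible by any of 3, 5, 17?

|div by 3|=927, |div by 5|=556, |div by 17|=163.
|div by 3&5|=185, |div by 3&17|=54, |div by 5&17|=32, |div by all|=10.
By inclusion-exclusion, divisible by at least one: 927+556+163-185-54-32+10 = 1385.
Not divisible by any: 2781 - 1385.

Final answer: 1396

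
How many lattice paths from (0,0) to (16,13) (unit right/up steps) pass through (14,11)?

Paths (0,0)->(14,11): C(25,11) = 4457400.
Paths (14,11)->(16,13): C(4,2) = 6.
By multiplication principle: 4457400 x 6.

Final answer: 26744400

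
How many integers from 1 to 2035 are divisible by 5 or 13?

Multiples of 5: 407. Multiples of 13: 156. Of both (lcm=65): 31.
By inclusion-exclusion: 407 + 156 - 31.

Final answer: 532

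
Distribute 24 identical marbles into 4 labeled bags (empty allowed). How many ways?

Stars and bars: C(n+k-1, k-1) = C(27,3).

Final answer: C(27,3) = 2925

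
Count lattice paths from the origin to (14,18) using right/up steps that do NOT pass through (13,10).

Total paths to (14,18): C(32,18) = 471435600.
Paths through (13,10): C(23,10) x C(9,8) = 10296594.
Avoiding (13,10): 471435600 - 10296594.

Final answer: 461139006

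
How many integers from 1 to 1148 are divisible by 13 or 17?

Multiples of 13: 88. Multiples of 17: 67. Of both (lcm=221): 5.
By inclusion-exclusion: 88 + 67 - 5.

Final answer: 150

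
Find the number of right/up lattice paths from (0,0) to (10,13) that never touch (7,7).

Total paths to (10,13): C(23,13) = 1144066.
Paths through (7,7): C(14,7) x C(9,6) = 288288.
Avoiding (7,7): 1144066 - 288288.

Final answer: 855778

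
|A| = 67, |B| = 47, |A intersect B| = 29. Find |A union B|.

|A union B| = |A| + |B| - |A intersect B| = 67 + 47 - 29.

Final answer: 85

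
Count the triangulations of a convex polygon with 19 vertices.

The structures are counted by the Catalan number C_n. Here n = 19 - 2 = 17.
Using C_0 = 1 and C_(k+1) = C_k x 2(2k+1)/(k+2), build up term by term: C_1=1, C_2=2, C_3=5, C_4=14, C_5=42, C_6=132, C_7=429, C_8=1430, C_9=4862, C_10=16796, C_11=58786, C_12=208012, C_13=742900, C_14=2674440, C_15=9694845, C_16=35357670, C_17=129644790.

Final answer: C_{17} = 129644790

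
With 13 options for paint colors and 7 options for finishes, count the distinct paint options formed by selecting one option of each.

By the multiplication principle: 13 x 7.

Final answer: 91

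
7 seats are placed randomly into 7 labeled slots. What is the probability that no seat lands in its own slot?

Use the recurrence D(n) = (n-1)(D(n-1) + D(n-2)) with D(0)=1, D(1)=0.
Building up: D(2)=1, D(3)=2, D(4)=9, D(5)=44, D(6)=265, D(7)=1854.
Total arrangements: 7! = 5040.
Probability = D(7)/7! = 103/280.

Final answer: D(7)/7! = 1854/5040 = 0.367857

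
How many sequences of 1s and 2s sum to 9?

Let f(n) be the number of climbs. Removing the last move (1 or 2 steps) gives f(n) = f(n-1) + f(n-2); base cases f(1)=1, f(2)=2.
Building up term by term: f(1)=1, f(2)=2, f(3)=3, f(4)=5, f(5)=8, f(6)=13, f(7)=21, f(8)=34, f(9)=55.

Final answer: 55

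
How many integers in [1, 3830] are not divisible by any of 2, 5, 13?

|div by 2|=1915, |div by 5|=766, |div by 13|=294.
|div by 2&5|=383, |div by 2&13|=147, |div by 5&13|=58, |div by all|=29.
By inclusion-exclusion, divisible by at least one: 1915+766+294-383-147-58+29 = 2416.
Not divisible by any: 3830 - 2416.

Final answer: 1414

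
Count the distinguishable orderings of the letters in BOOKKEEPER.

Letters (B:1, E:3, K:2, O:2, P:1, R:1). Total letters: 10.
Permutations = 10!/(3! x 2! x 2!).

Final answer: 151200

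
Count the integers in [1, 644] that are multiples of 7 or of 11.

Multiples of 7: 92. Multiples of 11: 58. Of both (lcm=77): 8.
By inclusion-exclusion: 92 + 58 - 8.

Final answer: 142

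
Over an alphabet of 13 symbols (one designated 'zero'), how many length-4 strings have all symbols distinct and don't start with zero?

The leading digit has 12 choices (anything but zero); the next has 12 (anything but the first), then 11, and so on, one fewer each time.
Total: 12 x 12 x 11 x 10.

Final answer: 15840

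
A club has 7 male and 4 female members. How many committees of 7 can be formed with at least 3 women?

Sum over valid woman counts:
C(4,3)C(7,4) = 140
C(4,4)C(7,3) = 35
Total: 140 + 35.

Final answer: 175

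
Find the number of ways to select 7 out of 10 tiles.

C(10,7) = 10!/(7! x (10-7)!).

Final answer: C(10,7) = 120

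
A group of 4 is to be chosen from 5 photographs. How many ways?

C(5,4) = 5!/(4! x (5-4)!).

Final answer: C(5,4) = 5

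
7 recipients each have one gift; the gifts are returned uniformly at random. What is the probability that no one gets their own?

Derangements satisfy D(n) = (n-1)(D(n-1) + D(n-2)), starting from D(0)=1, D(1)=0.
Building up: D(2)=1, D(3)=2, D(4)=9, D(5)=44, D(6)=265, D(7)=1854.
Total arrangements: 7! = 5040.
Probability = D(7)/7! = 103/280.

Final answer: D(7)/7! = 1854/5040 = 0.367857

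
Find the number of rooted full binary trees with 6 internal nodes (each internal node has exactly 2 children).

This is a standard Catalan-number count: the answer is C_n. Here n = 6.
C_n = (2n)!/(n!(n+1)!), so C_{6} = 12!/(6! x 7!) = C(12,6)/7 = 924/7.

Final answer: C_{6} = 132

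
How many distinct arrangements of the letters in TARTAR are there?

Letters (A:2, R:2, T:2). Total letters: 6.
Permutations = 6!/(2! x 2! x 2!).

Final answer: 90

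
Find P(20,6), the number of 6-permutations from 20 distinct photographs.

P(20,6) = 20!/(20-6)! = 20!/14!.

Final answer: P(20,6) = 27907200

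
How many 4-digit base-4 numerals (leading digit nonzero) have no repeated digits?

The leading digit has 3 choices (anything but zero); the next has 3 (anything but the first), then 2, and so on, one fewer each time.
Total: 3 x 3 x 2 x 1.

Final answer: 18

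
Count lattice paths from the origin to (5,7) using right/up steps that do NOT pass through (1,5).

Total paths to (5,7): C(12,7) = 792.
Paths through (1,5): C(6,5) x C(6,2) = 90.
Avoiding (1,5): 792 - 90.

Final answer: 702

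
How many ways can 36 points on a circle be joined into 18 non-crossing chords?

This is a standard Catalan-number count: the answer is C_n. Here n = 36/2 = 18.
C_n = C(2n,n) - C(2n,n+1), so C_{18} = C(36,18) - C(36,19) = 9075135300 - 8597496600.

Final answer: C_{18} = 477638700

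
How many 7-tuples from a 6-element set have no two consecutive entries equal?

Let g(n) count such strings. g(1) = 6, and each valid string of length n-1 extends in 5 ways (any symbol but the last), so g(n) = 5 g(n-1).
Total: g(7) = 6 x 5^6.

Final answer: 6 x 5^{6} = 93750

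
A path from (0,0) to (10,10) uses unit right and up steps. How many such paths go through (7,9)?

Paths (0,0)->(7,9): C(16,9) = 11440.
Paths (7,9)->(10,10): C(4,1) = 4.
By multiplication principle: 11440 x 4.

Final answer: 45760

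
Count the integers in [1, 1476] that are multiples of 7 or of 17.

Multiples of 7: 210. Multiples of 17: 86. Of both (lcm=119): 12.
By inclusion-exclusion: 210 + 86 - 12.

Final answer: 284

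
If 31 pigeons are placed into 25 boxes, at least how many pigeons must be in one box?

By the pigeonhole principle: ceiling(31/25).

Final answer: 2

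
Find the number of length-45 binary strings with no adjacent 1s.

Let a(n) count valid strings. If the last bit is 0 the prefix is any valid string of length n-1; if it is 1 the string must end in 01 with a valid prefix of length n-2. So a(n) = a(n-1) + a(n-2), a(1)=2, a(2)=3.
Building up term by term: a(1)=2, a(2)=3, a(3)=5, a(4)=8, a(5)=13, a(6)=21, a(7)=34, a(8)=55, a(9)=89, a(10)=144, a(11)=233, a(12)=377, a(13)=610, a(14)=987, a(15)=1597, a(16)=2584, a(17)=4181, a(18)=6765, a(19)=10946, a(20)=17711, a(21)=28657, a(22)=46368, a(23)=75025, a(24)=121393, a(25)=196418, a(26)=317811, a(27)=514229, a(28)=832040, a(29)=1346269, a(30)=2178309, a(31)=3524578, a(32)=5702887, a(33)=9227465, a(34)=14930352, a(35)=24157817, a(36)=39088169, a(37)=63245986, a(38)=102334155, a(39)=165580141, a(40)=267914296, a(41)=433494437, a(42)=701408733, a(43)=1134903170, a(44)=1836311903, a(45)=2971215073.

Final answer: 2971215073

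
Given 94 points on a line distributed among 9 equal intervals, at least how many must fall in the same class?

By pigeonhole with 94 objects and 9 categories: ceiling(94/9).

Final answer: 11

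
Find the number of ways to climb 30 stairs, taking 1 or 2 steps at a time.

Let f(n) count the ways. The last step is size 1 or 2, so f(n) = f(n-1) + f(n-2) with f(1)=1, f(2)=2.
Building up term by term: f(1)=1, f(2)=2, f(3)=3, f(4)=5, f(5)=8, f(6)=13, f(7)=21, f(8)=34, f(9)=55, f(10)=89, f(11)=144, f(12)=233, f(13)=377, f(14)=610, f(15)=987, f(16)=1597, f(17)=2584, f(18)=4181, f(19)=6765, f(20)=10946, f(21)=17711, f(22)=28657, f(23)=46368, f(24)=75025, f(25)=121393, f(26)=196418, f(27)=317811, f(28)=514229, f(29)=832040, f(30)=1346269.

Final answer: 1346269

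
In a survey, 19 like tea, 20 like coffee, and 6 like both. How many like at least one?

|A union B| = |A| + |B| - |A intersect B| = 19 + 20 - 6.

Final answer: 33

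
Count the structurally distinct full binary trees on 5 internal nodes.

This is a standard Catalan-number count: the answer is C_n. Here n = 5.
C_n = C(2n,n)/(n+1), so C_{5} = C(10,5)/6 = 252/6.

Final answer: C_{5} = 42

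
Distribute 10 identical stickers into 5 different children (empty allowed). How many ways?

Stars and bars: C(n+k-1, k-1) = C(14,4).

Final answer: C(14,4) = 1001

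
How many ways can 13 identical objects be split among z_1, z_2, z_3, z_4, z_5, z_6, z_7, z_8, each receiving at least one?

Substitute z'_i = z_i - 1 (so z'_i >= 0). Then sum z'_i = 13 - 8 = 5.
Stars and bars: C(5+8-1, 8-1) = C(12,7).

Final answer: C(12,7) = 792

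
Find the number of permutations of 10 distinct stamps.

The number of ways to arrange 10 distinct objects is 10!.

Final answer: 10! = 3628800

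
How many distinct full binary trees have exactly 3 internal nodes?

This is a standard Catalan-number count: the answer is C_n. Here n = 3.
C_n = C(2n,n) - C(2n,n+1), so C_{3} = C(6,3) - C(6,4) = 20 - 15.

Final answer: C_{3} = 5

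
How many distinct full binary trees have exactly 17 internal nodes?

The structures are counted by the Catalan number C_n. Here n = 17.
Using C_0 = 1 and C_(k+1) = C_k x 2(2k+1)/(k+2), build up term by term: C_1=1, C_2=2, C_3=5, C_4=14, C_5=42, C_6=132, C_7=429, C_8=1430, C_9=4862, C_10=16796, C_11=58786, C_12=208012, C_13=742900, C_14=2674440, C_15=9694845, C_16=35357670, C_17=129644790.

Final answer: C_{17} = 129644790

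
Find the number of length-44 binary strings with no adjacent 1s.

A valid string ends in 0 (append to any length-(n-1) valid string) or in 01 (append to any length-(n-2) valid string), so a(n) = a(n-1) + a(n-2) with a(1)=2, a(2)=3.
Building up term by term: a(1)=2, a(2)=3, a(3)=5, a(4)=8, a(5)=13, a(6)=21, a(7)=34, a(8)=55, a(9)=89, a(10)=144, a(11)=233, a(12)=377, a(13)=610, a(14)=987, a(15)=1597, a(16)=2584, a(17)=4181, a(18)=6765, a(19)=10946, a(20)=17711, a(21)=28657, a(22)=46368, a(23)=75025, a(24)=121393, a(25)=196418, a(26)=317811, a(27)=514229, a(28)=832040, a(29)=1346269, a(30)=2178309, a(31)=3524578, a(32)=5702887, a(33)=9227465, a(34)=14930352, a(35)=24157817, a(36)=39088169, a(37)=63245986, a(38)=102334155, a(39)=165580141, a(40)=267914296, a(41)=433494437, a(42)=701408733, a(43)=1134903170, a(44)=1836311903.

Final answer: 1836311903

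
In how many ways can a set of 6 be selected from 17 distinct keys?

C(17,6) = 17!/(6! x (17-6)!).

Final answer: C(17,6) = 12376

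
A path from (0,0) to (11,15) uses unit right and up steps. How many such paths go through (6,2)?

Paths (0,0)->(6,2): C(8,2) = 28.
Paths (6,2)->(11,15): C(18,13) = 8568.
By multiplication principle: 28 x 8568.

Final answer: 239904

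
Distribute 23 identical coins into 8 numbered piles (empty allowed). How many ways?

Stars and bars: C(n+k-1, k-1) = C(30,7).

Final answer: C(30,7) = 2035800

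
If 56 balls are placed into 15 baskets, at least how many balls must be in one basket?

By the pigeonhole principle: ceiling(56/15).

Final answer: 4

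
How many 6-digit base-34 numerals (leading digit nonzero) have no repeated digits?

The leading digit has 33 choices (anything but zero); the next has 33 (anything but the first), then 32, and so on, one fewer each time.
Total: 33 x 33 x 32 x 31 x 30 x 29.

Final answer: 939850560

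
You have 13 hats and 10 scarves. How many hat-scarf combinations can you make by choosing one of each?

By the multiplication principle: 13 x 10.

Final answer: 130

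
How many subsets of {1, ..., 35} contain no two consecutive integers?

Condition on whether n belongs to the subset: if not, any valid subset of {1, ..., n-1} works (a(n-1)); if so, n-1 is excluded and the rest is a valid subset of {1, ..., n-2} (a(n-2)). Hence a(n) = a(n-1) + a(n-2), a(1)=2, a(2)=3.
Building up term by term: a(1)=2, a(2)=3, a(3)=5, a(4)=8, a(5)=13, a(6)=21, a(7)=34, a(8)=55, a(9)=89, a(10)=144, a(11)=233, a(12)=377, a(13)=610, a(14)=987, a(15)=1597, a(16)=2584, a(17)=4181, a(18)=6765, a(19)=10946, a(20)=17711, a(21)=28657, a(22)=46368, a(23)=75025, a(24)=121393, a(25)=196418, a(26)=317811, a(27)=514229, a(28)=832040, a(29)=1346269, a(30)=2178309, a(31)=3524578, a(32)=5702887, a(33)=9227465, a(34)=14930352, a(35)=24157817.

Final answer: 24157817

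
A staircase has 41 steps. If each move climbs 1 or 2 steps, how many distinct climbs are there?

Condition on the final move: it is a 1-step (f(n-1) ways to get there) or a 2-step (f(n-2) ways), so f(n) = f(n-1) + f(n-2), with f(1)=1, f(2)=2.
Computing successive values: f(1)=1, f(2)=2, f(3)=3, f(4)=5, f(5)=8, f(6)=13, f(7)=21, f(8)=34, f(9)=55, f(10)=89, f(11)=144, f(12)=233, f(13)=377, f(14)=610, f(15)=987, f(16)=1597, f(17)=2584, f(18)=4181, f(19)=6765, f(20)=10946, f(21)=17711, f(22)=28657, f(23)=46368, f(24)=75025, f(25)=121393, f(26)=196418, f(27)=317811, f(28)=514229, f(29)=832040, f(30)=1346269, f(31)=2178309, f(32)=3524578, f(33)=5702887, f(34)=9227465, f(35)=14930352, f(36)=24157817, f(37)=39088169, f(38)=63245986, f(39)=102334155, f(40)=165580141, f(41)=267914296.

Final answer: 267914296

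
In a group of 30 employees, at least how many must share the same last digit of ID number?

There are 10 possible values for last digit of ID number. With 30 employees and 10 categories, by pigeonhole: ceiling(30/10).

Final answer: 3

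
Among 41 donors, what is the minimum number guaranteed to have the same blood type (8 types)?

There are 8 possible values for blood type (8 types). With 41 donors and 8 categories, by pigeonhole: ceiling(41/8).

Final answer: 6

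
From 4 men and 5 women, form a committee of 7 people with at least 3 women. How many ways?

Sum over valid woman counts:
C(5,3)C(4,4) = 10
C(5,4)C(4,3) = 20
C(5,5)C(4,2) = 6
Total: 10 + 20 + 6.

Final answer: 36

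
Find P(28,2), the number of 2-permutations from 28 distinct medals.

P(28,2) = 28!/(28-2)! = 28!/26!.

Final answer: P(28,2) = 756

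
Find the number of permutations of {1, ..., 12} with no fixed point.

D(n) = (n-1)(D(n-1) + D(n-2)), D(0)=1, D(1)=0.
D(2) = 1 x (0 + 1) = 1
D(3) = 2 x (1 + 0) = 2
D(4) = 3 x (2 + 1) = 9
D(5) = 4 x (9 + 2) = 44
D(6) = 5 x (44 + 9) = 265
D(7) = 6 x (265 + 44) = 1854
D(8) = 7 x (1854 + 265) = 14833
D(9) = 8 x (14833 + 1854) = 133496
D(10) = 9 x (133496 + 14833) = 1334961
D(11) = 10 x (1334961 + 133496) = 14684570
D(12) = 11 x (D(11) + D(10)) = 11 x (14684570 + 1334961)

Final answer: D(12) = 176214841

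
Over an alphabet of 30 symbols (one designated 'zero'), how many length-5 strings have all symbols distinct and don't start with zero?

The leading digit has 29 choices (anything but zero); the next has 29 (anything but the first), then 28, and so on, one fewer each time.
Total: 29 x 29 x 28 x 27 x 26.

Final answer: 16530696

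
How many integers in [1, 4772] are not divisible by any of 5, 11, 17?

|div by 5|=954, |div by 11|=433, |div by 17|=280.
|div by 5&11|=86, |div by 5&17|=56, |div by 11&17|=25, |div by all|=5.
By inclusion-exclusion, divisible by at least one: 954+433+280-86-56-25+5 = 1505.
Not divisible by any: 4772 - 1505.

Final answer: 3267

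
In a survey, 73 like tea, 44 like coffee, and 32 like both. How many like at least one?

|A union B| = |A| + |B| - |A intersect B| = 73 + 44 - 32.

Final answer: 85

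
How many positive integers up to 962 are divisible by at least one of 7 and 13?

Multiples of 7: 137. Multiples of 13: 74. Of both (lcm=91): 10.
By inclusion-exclusion: 137 + 74 - 10.

Final answer: 201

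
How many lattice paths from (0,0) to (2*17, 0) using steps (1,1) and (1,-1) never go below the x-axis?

Total monotonic paths to (17,17): C(34,17) = 2333606220.
By the reflection principle, paths that go above the diagonal number C(34,18) = 2203961430.
Valid Dyck paths: 2333606220 - 2203961430.
(This is the Catalan number C_{17}.)

Final answer: C_{17} = 129644790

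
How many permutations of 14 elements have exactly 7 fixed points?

Choose which 7 elements are fixed: C(14,7) = 3432.
Derange the remaining 7 using D(j) = (j-1)(D(j-1) + D(j-2)), D(0)=1, D(1)=0: D(2)=1, D(3)=2, D(4)=9, D(5)=44, D(6)=265, D(7)=1854.
Total: 3432 x 1854.

Final answer: C(14,7) D(7) = 6362928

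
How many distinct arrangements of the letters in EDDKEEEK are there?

Letters (D:2, E:4, K:2). Total letters: 8.
Permutations = 8!/(4! x 2! x 2!).

Final answer: 420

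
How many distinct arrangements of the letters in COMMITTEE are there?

Letters (C:1, E:2, I:1, M:2, O:1, T:2). Total letters: 9.
Permutations = 9!/(2! x 2! x 2!).

Final answer: 45360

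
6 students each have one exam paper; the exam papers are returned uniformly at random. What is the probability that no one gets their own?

Use the recurrence D(n) = (n-1)(D(n-1) + D(n-2)) with D(0)=1, D(1)=0.
Building up: D(2)=1, D(3)=2, D(4)=9, D(5)=44, D(6)=265.
Total arrangements: 6! = 720.
Probability = D(6)/6! = 53/144.

Final answer: D(6)/6! = 265/720 = 0.368056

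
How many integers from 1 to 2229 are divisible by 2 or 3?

Multiples of 2: 1114. Multiples of 3: 743. Of both (lcm=6): 371.
By inclusion-exclusion: 1114 + 743 - 371.

Final answer: 1486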